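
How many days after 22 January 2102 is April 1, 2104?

Jan 22, 2102 → Jan 22, 2103: 365 days.
Jan 22, 2103 → Jan 22, 2104: 365 days.
Jan 22, 2104 → Feb 22, 2104: 31 days (January has 31).
Feb 22, 2104 → Mar 22, 2104: 29 days (February has 29).
Mar 22, 2104 → Apr 1, 2104: 10 days.
Total: 800 days.

800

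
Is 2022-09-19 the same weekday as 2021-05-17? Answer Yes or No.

Yes

From May 17, 2021 to Sep 19, 2022 is 490 days.
490 mod 7 = 0, so they are the same weekday.
(May 17, 2021 is a Monday; Sep 19, 2022 is a Monday.)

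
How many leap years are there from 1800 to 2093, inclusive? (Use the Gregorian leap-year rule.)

Multiples of 4 in [1800,2093]: 74.
Of those, multiples of 100: 3 (not leap unless ÷400).
Multiples of 400: 1.
Leap years = 74 − 3 + 1 = 72.

72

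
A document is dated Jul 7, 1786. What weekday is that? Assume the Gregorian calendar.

Friday

Doomsday rule: the anchor day for the 1700s is Sunday. For year 86: 86÷12 = 7 r 2, and 2÷4 = 0, so 7+2+0 = 9.
Sunday + 9 ≡ Tuesday — that's 1786's doomsday.
In July the doomsday date is Jul 11.
Jul 7 is 4 days before Jul 11; 4 mod 7 = 4, so Tuesday − 4 = Friday.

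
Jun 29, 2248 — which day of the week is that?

Thursday

Doomsday rule: the anchor day for the 2200s is Friday. For year 48: 48÷12 = 4 r 0, and 0÷4 = 0, so 4+0+0 = 4.
Friday + 4 ≡ Tuesday — that's 2248's doomsday.
In June the doomsday date is Jun 6.
Jun 29 is 23 days after Jun 6; 23 mod 7 = 2, so Tuesday + 2 = Thursday.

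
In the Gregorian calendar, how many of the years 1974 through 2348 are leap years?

Multiples of 4 in [1974,2348]: 94.
Of those, multiples of 100: 4 (not leap unless ÷400).
Multiples of 400: 1.
Leap years = 94 − 4 + 1 = 91.

91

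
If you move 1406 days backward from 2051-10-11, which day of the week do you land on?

First find the weekday of Oct 11, 2051. Doomsday rule: the anchor day for the 2000s is Tuesday. For year 51: 51÷12 = 4 r 3, and 3÷4 = 0, so 4+3+0 = 7.
Tuesday + 7 ≡ Tuesday — that's 2051's doomsday.
In October the doomsday date is Oct 10.
Oct 11 is 1 day after Oct 10; 1 mod 7 = 1, so Tuesday + 1 = Wednesday.
1406 mod 7 = 6, so 1406 days before a Wednesday is Wednesday − 6 = Thursday.

Thursday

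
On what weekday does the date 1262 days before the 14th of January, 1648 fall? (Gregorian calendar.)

Jan 14, 1648 is a Tuesday.
1262 mod 7 = 2, so 1262 days before a Tuesday is Tuesday − 2 = Sunday.

Sunday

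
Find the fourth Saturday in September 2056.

September 23, 2056

September 1, 2056 is a Friday.
The first Saturday is therefore September 2 (1 days later).
The fourth Saturday is 2 + 3×7 = September 23.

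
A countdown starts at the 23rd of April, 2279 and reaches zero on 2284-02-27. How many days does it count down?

1771

Apr 23, 2279 → Apr 23, 2280: 366 days (Feb 29, 2280 is in that span).
Apr 23, 2280 → Apr 23, 2281: 365 days.
Apr 23, 2281 → Apr 23, 2282: 365 days.
Apr 23, 2282 → Apr 23, 2283: 365 days.
Apr 23, 2283 → May 23, 2283: 30 days (April has 30).
May 23, 2283 → Jun 23, 2283: 31 days (May has 31).
Jun 23, 2283 → Jul 23, 2283: 30 days (June has 30).
Jul 23, 2283 → Aug 23, 2283: 31 days (July has 31).
Aug 23, 2283 → Sep 23, 2283: 31 days (August has 31).
Sep 23, 2283 → Oct 23, 2283: 30 days (September has 30).
Oct 23, 2283 → Nov 23, 2283: 31 days (October has 31).
Nov 23, 2283 → Dec 23, 2283: 30 days (November has 30).
Dec 23, 2283 → Jan 23, 2284: 31 days (December has 31).
Jan 23, 2284 → Feb 23, 2284: 31 days (January has 31).
Feb 23, 2284 → Feb 27, 2284: 4 days.
Total: 1771 days.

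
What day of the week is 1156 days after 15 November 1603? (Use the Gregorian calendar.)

First find the weekday of Nov 15, 1603. Doomsday rule: the anchor day for the 1600s is Tuesday. For year 03: 3÷12 = 0 r 3, and 3÷4 = 0, so 0+3+0 = 3.
Tuesday + 3 ≡ Friday — that's 1603's doomsday.
In November the doomsday date is Nov 7.
Nov 15 is 8 days after Nov 7; 8 mod 7 = 1, so Friday + 1 = Saturday.
1156 mod 7 = 1, so 1156 days after a Saturday is Saturday + 1 = Sunday.

Sunday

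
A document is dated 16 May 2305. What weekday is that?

Doomsday rule: the anchor day for the 2300s is Wednesday. For year 05: 5÷12 = 0 r 5, and 5÷4 = 1, so 0+5+1 = 6.
Wednesday + 6 ≡ Tuesday — that's 2305's doomsday.
In May the doomsday date is May 9.
May 16 is 7 days after May 9; 7 mod 7 = 0, so Tuesday + 0 = Tuesday.

Tuesday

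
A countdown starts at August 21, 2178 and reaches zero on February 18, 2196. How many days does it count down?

Aug 21, 2178 → Aug 21, 2179: 365 days.
Aug 21, 2179 → Aug 21, 2180: 366 days (Feb 29, 2180 is in that span).
Aug 21, 2180 → Aug 21, 2181: 365 days.
Aug 21, 2181 → Aug 21, 2182: 365 days.
Aug 21, 2182 → Aug 21, 2183: 365 days.
Aug 21, 2183 → Aug 21, 2184: 366 days (Feb 29, 2184 is in that span).
Aug 21, 2184 → Aug 21, 2185: 365 days.
Aug 21, 2185 → Aug 21, 2186: 365 days.
Aug 21, 2186 → Aug 21, 2187: 365 days.
Aug 21, 2187 → Aug 21, 2188: 366 days (Feb 29, 2188 is in that span).
Aug 21, 2188 → Aug 21, 2189: 365 days.
Aug 21, 2189 → Aug 21, 2190: 365 days.
Aug 21, 2190 → Aug 21, 2191: 365 days.
Aug 21, 2191 → Aug 21, 2192: 366 days (Feb 29, 2192 is in that span).
Aug 21, 2192 → Aug 21, 2193: 365 days.
Aug 21, 2193 → Aug 21, 2194: 365 days.
Aug 21, 2194 → Aug 21, 2195: 365 days.
Aug 21, 2195 → Sep 21, 2195: 31 days (August has 31).
Sep 21, 2195 → Oct 21, 2195: 30 days (September has 30).
Oct 21, 2195 → Nov 21, 2195: 31 days (October has 31).
Nov 21, 2195 → Dec 21, 2195: 30 days (November has 30).
Dec 21, 2195 → Jan 21, 2196: 31 days (December has 31).
Jan 21, 2196 → Feb 18, 2196: 28 days.
Total: 6390 days.

6390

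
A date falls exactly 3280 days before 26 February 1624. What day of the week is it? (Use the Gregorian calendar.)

Feb 26, 1624 is a Monday.
3280 mod 7 = 4, so 3280 days before a Monday is Monday − 4 = Thursday.

Thursday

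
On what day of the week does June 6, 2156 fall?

Sunday

Doomsday rule: the anchor day for the 2100s is Sunday. For year 56: 56÷12 = 4 r 8, and 8÷4 = 2, so 4+8+2 = 14.
Sunday + 14 ≡ Sunday — that's 2156's doomsday.
In June the doomsday date is Jun 6.
Jun 6 is the doomsday itself: Sunday.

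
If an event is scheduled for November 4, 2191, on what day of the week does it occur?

Friday

Doomsday rule: the anchor day for the 2100s is Sunday. For year 91: 91÷12 = 7 r 7, and 7÷4 = 1, so 7+7+1 = 15.
Sunday + 15 ≡ Monday — that's 2191's doomsday.
In November the doomsday date is Nov 7.
Nov 4 is 3 days before Nov 7; 3 mod 7 = 3, so Monday − 3 = Friday.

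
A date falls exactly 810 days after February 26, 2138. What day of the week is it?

Feb 26, 2138 is a Wednesday.
810 mod 7 = 5, so 810 days after a Wednesday is Wednesday + 5 = Monday.

Monday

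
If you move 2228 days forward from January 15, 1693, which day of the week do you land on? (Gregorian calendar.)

Saturday

First find the weekday of Jan 15, 1693. Doomsday rule: the anchor day for the 1600s is Tuesday. For year 93: 93÷12 = 7 r 9, and 9÷4 = 2, so 7+9+2 = 18.
Tuesday + 18 ≡ Saturday — that's 1693's doomsday.
In January the doomsday date is Jan 3 (1693 is not a leap year).
Jan 15 is 12 days after Jan 3; 12 mod 7 = 5, so Saturday + 5 = Thursday.
2228 mod 7 = 2, so 2228 days after a Thursday is Thursday + 2 = Saturday.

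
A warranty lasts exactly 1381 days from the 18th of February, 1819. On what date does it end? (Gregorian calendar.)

November 30, 1822

+365 (one year) → Feb 18, 1820 (1016 left).
+366 (one year; includes Feb 29, 1820) → Feb 18, 1821 (650 left).
+365 (one year) → Feb 18, 1822 (285 left).
Feb has 28 days: +11 → Mar 1, 1822 (274 left).
Mar has 31 days: +31 → Apr 1, 1822 (243 left).
Apr has 30 days: +30 → May 1, 1822 (213 left).
May has 31 days: +31 → Jun 1, 1822 (182 left).
Jun has 30 days: +30 → Jul 1, 1822 (152 left).
Jul has 31 days: +31 → Aug 1, 1822 (121 left).
Aug has 31 days: +31 → Sep 1, 1822 (90 left).
Sep has 30 days: +30 → Oct 1, 1822 (60 left).
Oct has 31 days: +31 → Nov 1, 1822 (29 left).
+29 → Nov 30, 1822.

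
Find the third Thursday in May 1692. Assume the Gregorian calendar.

May 1, 1692 is a Thursday.
The first Thursday is therefore May 1 (same day).
The third Thursday is 1 + 2×7 = May 15.

May 15, 1692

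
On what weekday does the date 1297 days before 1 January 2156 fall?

First find the weekday of Jan 1, 2156. Doomsday rule: the anchor day for the 2100s is Sunday. For year 56: 56÷12 = 4 r 8, and 8÷4 = 2, so 4+8+2 = 14.
Sunday + 14 ≡ Sunday — that's 2156's doomsday.
In January the doomsday date is Jan 4 (2156 is a leap year (divisible by 4)).
Jan 1 is 3 days before Jan 4; 3 mod 7 = 3, so Sunday − 3 = Thursday.
1297 mod 7 = 2, so 1297 days before a Thursday is Thursday − 2 = Tuesday.

Tuesday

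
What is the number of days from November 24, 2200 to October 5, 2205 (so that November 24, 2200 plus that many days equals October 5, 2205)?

Nov 24, 2200 → Nov 24, 2201: 365 days.
Nov 24, 2201 → Nov 24, 2202: 365 days.
Nov 24, 2202 → Nov 24, 2203: 365 days.
Nov 24, 2203 → Nov 24, 2204: 366 days (Feb 29, 2204 is in that span).
Nov 24, 2204 → Dec 24, 2204: 30 days (November has 30).
Dec 24, 2204 → Jan 24, 2205: 31 days (December has 31).
Jan 24, 2205 → Feb 24, 2205: 31 days (January has 31).
Feb 24, 2205 → Mar 24, 2205: 28 days (February has 28).
Mar 24, 2205 → Apr 24, 2205: 31 days (March has 31).
Apr 24, 2205 → May 24, 2205: 30 days (April has 30).
May 24, 2205 → Jun 24, 2205: 31 days (May has 31).
Jun 24, 2205 → Jul 24, 2205: 30 days (June has 30).
Jul 24, 2205 → Aug 24, 2205: 31 days (July has 31).
Aug 24, 2205 → Sep 24, 2205: 31 days (August has 31).
Sep 24, 2205 → Oct 5, 2205: 11 days.
Total: 1776 days.

1776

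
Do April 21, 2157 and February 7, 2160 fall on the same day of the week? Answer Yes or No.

Yes

From Apr 21, 2157 to Feb 7, 2160 is 1022 days.
1022 mod 7 = 0, so they are the same weekday.
(Apr 21, 2157 is a Thursday; Feb 7, 2160 is a Thursday.)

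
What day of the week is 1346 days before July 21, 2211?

First find the weekday of Jul 21, 2211. Doomsday rule: the anchor day for the 2200s is Friday. For year 11: 11÷12 = 0 r 11, and 11÷4 = 2, so 0+11+2 = 13.
Friday + 13 ≡ Thursday — that's 2211's doomsday.
In July the doomsday date is Jul 11.
Jul 21 is 10 days after Jul 11; 10 mod 7 = 3, so Thursday + 3 = Sunday.
1346 mod 7 = 2, so 1346 days before a Sunday is Sunday − 2 = Friday.

Friday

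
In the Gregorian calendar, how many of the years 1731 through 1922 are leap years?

46

Multiples of 4 in [1731,1922]: 48.
Of those, multiples of 100: 2 (not leap unless ÷400).
Multiples of 400: 0.
Leap years = 48 − 2 + 0 = 46.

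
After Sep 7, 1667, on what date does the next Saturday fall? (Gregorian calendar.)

Sep 7, 1667 is a Wednesday.
From Wednesday to the next Saturday is 3 days.
Sep 7, 1667 + 3 = Sep 10, 1667.

September 10, 1667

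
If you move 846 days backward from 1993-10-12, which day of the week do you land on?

First find the weekday of Oct 12, 1993. Doomsday rule: the anchor day for the 1900s is Wednesday. For year 93: 93÷12 = 7 r 9, and 9÷4 = 2, so 7+9+2 = 18.
Wednesday + 18 ≡ Sunday — that's 1993's doomsday.
In October the doomsday date is Oct 10.
Oct 12 is 2 days after Oct 10; 2 mod 7 = 2, so Sunday + 2 = Tuesday.
846 mod 7 = 6, so 846 days before a Tuesday is Tuesday − 6 = Wednesday.

Wednesday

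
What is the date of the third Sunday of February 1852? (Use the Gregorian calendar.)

February 1, 1852 is a Sunday.
The first Sunday is therefore February 1 (same day).
The third Sunday is 1 + 2×7 = February 15.

February 15, 1852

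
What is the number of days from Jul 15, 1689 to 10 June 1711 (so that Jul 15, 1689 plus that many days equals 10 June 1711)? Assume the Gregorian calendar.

7999

Jul 15, 1689 → Jul 15, 1690: 365 days.
Jul 15, 1690 → Jul 15, 1691: 365 days.
Jul 15, 1691 → Jul 15, 1692: 366 days (Feb 29, 1692 is in that span).
Jul 15, 1692 → Jul 15, 1693: 365 days.
Jul 15, 1693 → Jul 15, 1694: 365 days.
Jul 15, 1694 → Jul 15, 1695: 365 days.
Jul 15, 1695 → Jul 15, 1696: 366 days (Feb 29, 1696 is in that span).
Jul 15, 1696 → Jul 15, 1697: 365 days.
Jul 15, 1697 → Jul 15, 1698: 365 days.
Jul 15, 1698 → Jul 15, 1699: 365 days.
Jul 15, 1699 → Jul 15, 1700: 365 days.
Jul 15, 1700 → Jul 15, 1701: 365 days.
Jul 15, 1701 → Jul 15, 1702: 365 days.
Jul 15, 1702 → Jul 15, 1703: 365 days.
Jul 15, 1703 → Jul 15, 1704: 366 days (Feb 29, 1704 is in that span).
Jul 15, 1704 → Jul 15, 1705: 365 days.
Jul 15, 1705 → Jul 15, 1706: 365 days.
Jul 15, 1706 → Jul 15, 1707: 365 days.
Jul 15, 1707 → Jul 15, 1708: 366 days (Feb 29, 1708 is in that span).
Jul 15, 1708 → Jul 15, 1709: 365 days.
Jul 15, 1709 → Jul 15, 1710: 365 days.
Jul 15, 1710 → Aug 15, 1710: 31 days (July has 31).
Aug 15, 1710 → Sep 15, 1710: 31 days (August has 31).
Sep 15, 1710 → Oct 15, 1710: 30 days (September has 30).
Oct 15, 1710 → Nov 15, 1710: 31 days (October has 31).
Nov 15, 1710 → Dec 15, 1710: 30 days (November has 30).
Dec 15, 1710 → Jan 15, 1711: 31 days (December has 31).
Jan 15, 1711 → Feb 15, 1711: 31 days (January has 31).
Feb 15, 1711 → Mar 15, 1711: 28 days (February has 28).
Mar 15, 1711 → Apr 15, 1711: 31 days (March has 31).
Apr 15, 1711 → May 15, 1711: 30 days (April has 30).
May 15, 1711 → Jun 10, 1711: 26 days.
Total: 7999 days.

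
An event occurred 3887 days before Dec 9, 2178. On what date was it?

April 18, 2168

−365 (one year) → Dec 9, 2177 (3522 left).
−365 (one year) → Dec 9, 2176 (3157 left).
−366 (one year; includes Feb 29, 2176) → Dec 9, 2175 (2791 left).
−365 (one year) → Dec 9, 2174 (2426 left).
−365 (one year) → Dec 9, 2173 (2061 left).
−365 (one year) → Dec 9, 2172 (1696 left).
−366 (one year; includes Feb 29, 2172) → Dec 9, 2171 (1330 left).
−365 (one year) → Dec 9, 2170 (965 left).
−365 (one year) → Dec 9, 2169 (600 left).
−365 (one year) → Dec 9, 2168 (235 left).
−9 → Nov 30, 2168 (end of Nov, 30 days; 226 left).
−30 → Oct 31, 2168 (end of Oct, 31 days; 196 left).
−31 → Sep 30, 2168 (end of Sep, 30 days; 165 left).
−30 → Aug 31, 2168 (end of Aug, 31 days; 135 left).
−31 → Jul 31, 2168 (end of Jul, 31 days; 104 left).
−31 → Jun 30, 2168 (end of Jun, 30 days; 73 left).
−30 → May 31, 2168 (end of May, 31 days; 43 left).
−31 → Apr 30, 2168 (end of Apr, 30 days; 12 left).
−12 → Apr 18, 2168.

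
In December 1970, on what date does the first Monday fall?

December 7, 1970

December 1, 1970 is a Tuesday.
The first Monday is therefore December 7 (6 days later).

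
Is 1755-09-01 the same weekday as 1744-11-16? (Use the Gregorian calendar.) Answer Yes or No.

From Nov 16, 1744 to Sep 1, 1755 is 3941 days.
3941 mod 7 = 0, so they are the same weekday.
(Nov 16, 1744 is a Monday; Sep 1, 1755 is a Monday.)

Yes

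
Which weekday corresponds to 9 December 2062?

Saturday

Doomsday rule: the anchor day for the 2000s is Tuesday. For year 62: 62÷12 = 5 r 2, and 2÷4 = 0, so 5+2+0 = 7.
Tuesday + 7 ≡ Tuesday — that's 2062's doomsday.
In December the doomsday date is Dec 12.
Dec 9 is 3 days before Dec 12; 3 mod 7 = 3, so Tuesday − 3 = Saturday.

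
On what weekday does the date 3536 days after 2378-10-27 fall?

Saturday

Oct 27, 2378 is a Friday.
3536 mod 7 = 1, so 3536 days after a Friday is Friday + 1 = Saturday.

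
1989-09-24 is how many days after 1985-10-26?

Oct 26, 1985 → Oct 26, 1986: 365 days.
Oct 26, 1986 → Oct 26, 1987: 365 days.
Oct 26, 1987 → Oct 26, 1988: 366 days (Feb 29, 1988 is in that span).
Oct 26, 1988 → Nov 26, 1988: 31 days (October has 31).
Nov 26, 1988 → Dec 26, 1988: 30 days (November has 30).
Dec 26, 1988 → Jan 26, 1989: 31 days (December has 31).
Jan 26, 1989 → Feb 26, 1989: 31 days (January has 31).
Feb 26, 1989 → Mar 26, 1989: 28 days (February has 28).
Mar 26, 1989 → Apr 26, 1989: 31 days (March has 31).
Apr 26, 1989 → May 26, 1989: 30 days (April has 30).
May 26, 1989 → Jun 26, 1989: 31 days (May has 31).
Jun 26, 1989 → Jul 26, 1989: 30 days (June has 30).
Jul 26, 1989 → Aug 26, 1989: 31 days (July has 31).
Aug 26, 1989 → Sep 24, 1989: 29 days.
Total: 1429 days.

1429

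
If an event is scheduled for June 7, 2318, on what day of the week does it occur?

Doomsday rule: the anchor day for the 2300s is Wednesday. For year 18: 18÷12 = 1 r 6, and 6÷4 = 1, so 1+6+1 = 8.
Wednesday + 8 ≡ Thursday — that's 2318's doomsday.
In June the doomsday date is Jun 6.
Jun 7 is 1 day after Jun 6; 1 mod 7 = 1, so Thursday + 1 = Friday.

Friday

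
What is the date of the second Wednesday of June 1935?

June 12, 1935

June 1, 1935 is a Saturday.
The first Wednesday is therefore June 5 (4 days later).
The second Wednesday is 5 + 1×7 = June 12.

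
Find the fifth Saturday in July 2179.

July 1, 2179 is a Thursday.
The first Saturday is therefore July 3 (2 days later).
The fifth Saturday is 3 + 4×7 = July 31.

July 31, 2179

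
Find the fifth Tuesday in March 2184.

March 1, 2184 is a Monday.
The first Tuesday is therefore March 2 (1 days later).
The fifth Tuesday is 2 + 4×7 = March 30.

March 30, 2184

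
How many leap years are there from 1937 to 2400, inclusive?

113

Multiples of 4 in [1937,2400]: 116.
Of those, multiples of 100: 5 (not leap unless ÷400).
Multiples of 400: 2.
Leap years = 116 − 5 + 2 = 113.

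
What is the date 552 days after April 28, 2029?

November 1, 2030

+365 (one year) → Apr 28, 2030 (187 left).
Apr has 30 days: +3 → May 1, 2030 (184 left).
May has 31 days: +31 → Jun 1, 2030 (153 left).
Jun has 30 days: +30 → Jul 1, 2030 (123 left).
Jul has 31 days: +31 → Aug 1, 2030 (92 left).
Aug has 31 days: +31 → Sep 1, 2030 (61 left).
Sep has 30 days: +30 → Oct 1, 2030 (31 left).
Oct has 31 days: +31 → Nov 1, 2030 (0 left).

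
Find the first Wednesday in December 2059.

December 3, 2059

December 1, 2059 is a Monday.
The first Wednesday is therefore December 3 (2 days later).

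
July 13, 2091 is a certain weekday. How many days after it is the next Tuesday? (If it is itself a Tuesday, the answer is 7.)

4

Jul 13, 2091 is a Friday.
From Friday to the next Tuesday is 4 days.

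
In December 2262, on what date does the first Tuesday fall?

December 2, 2262

December 1, 2262 is a Monday.
The first Tuesday is therefore December 2 (1 days later).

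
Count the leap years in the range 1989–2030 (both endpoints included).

Multiples of 4 in [1989,2030]: 10.
Of those, multiples of 100: 1 (not leap unless ÷400).
Multiples of 400: 1.
Leap years = 10 − 1 + 1 = 10.

10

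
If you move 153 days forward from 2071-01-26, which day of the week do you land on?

Sunday

Jan 26, 2071 is a Monday.
153 mod 7 = 6, so 153 days after a Monday is Monday + 6 = Sunday.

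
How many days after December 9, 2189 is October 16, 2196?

Dec 9, 2189 → Dec 9, 2190: 365 days.
Dec 9, 2190 → Dec 9, 2191: 365 days.
Dec 9, 2191 → Dec 9, 2192: 366 days (Feb 29, 2192 is in that span).
Dec 9, 2192 → Dec 9, 2193: 365 days.
Dec 9, 2193 → Dec 9, 2194: 365 days.
Dec 9, 2194 → Dec 9, 2195: 365 days.
Dec 9, 2195 → Jan 9, 2196: 31 days (December has 31).
Jan 9, 2196 → Feb 9, 2196: 31 days (January has 31).
Feb 9, 2196 → Mar 9, 2196: 29 days (February has 29).
Mar 9, 2196 → Apr 9, 2196: 31 days (March has 31).
Apr 9, 2196 → May 9, 2196: 30 days (April has 30).
May 9, 2196 → Jun 9, 2196: 31 days (May has 31).
Jun 9, 2196 → Jul 9, 2196: 30 days (June has 30).
Jul 9, 2196 → Aug 9, 2196: 31 days (July has 31).
Aug 9, 2196 → Sep 9, 2196: 31 days (August has 31).
Sep 9, 2196 → Oct 9, 2196: 30 days (September has 30).
Oct 9, 2196 → Oct 16, 2196: 7 days.
Total: 2503 days.

2503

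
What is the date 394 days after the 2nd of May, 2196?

May has 31 days: +30 → Jun 1, 2196 (364 left).
Jun has 30 days: +30 → Jul 1, 2196 (334 left).
Jul has 31 days: +31 → Aug 1, 2196 (303 left).
Aug has 31 days: +31 → Sep 1, 2196 (272 left).
Sep has 30 days: +30 → Oct 1, 2196 (242 left).
Oct has 31 days: +31 → Nov 1, 2196 (211 left).
Nov has 30 days: +30 → Dec 1, 2196 (181 left).
Dec has 31 days: +31 → Jan 1, 2197 (150 left).
Jan has 31 days: +31 → Feb 1, 2197 (119 left).
Feb has 28 days: +28 → Mar 1, 2197 (91 left).
Mar has 31 days: +31 → Apr 1, 2197 (60 left).
Apr has 30 days: +30 → May 1, 2197 (30 left).
+30 → May 31, 2197.

May 31, 2197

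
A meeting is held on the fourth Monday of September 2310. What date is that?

September 1, 2310 is a Thursday.
The first Monday is therefore September 5 (4 days later).
The fourth Monday is 5 + 3×7 = September 26.

September 26, 2310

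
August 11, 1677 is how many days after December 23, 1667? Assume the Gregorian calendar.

Dec 23, 1667 → Dec 23, 1668: 366 days (Feb 29, 1668 is in that span).
Dec 23, 1668 → Dec 23, 1669: 365 days.
Dec 23, 1669 → Dec 23, 1670: 365 days.
Dec 23, 1670 → Dec 23, 1671: 365 days.
Dec 23, 1671 → Dec 23, 1672: 366 days (Feb 29, 1672 is in that span).
Dec 23, 1672 → Dec 23, 1673: 365 days.
Dec 23, 1673 → Dec 23, 1674: 365 days.
Dec 23, 1674 → Dec 23, 1675: 365 days.
Dec 23, 1675 → Dec 23, 1676: 366 days (Feb 29, 1676 is in that span).
Dec 23, 1676 → Jan 23, 1677: 31 days (December has 31).
Jan 23, 1677 → Feb 23, 1677: 31 days (January has 31).
Feb 23, 1677 → Mar 23, 1677: 28 days (February has 28).
Mar 23, 1677 → Apr 23, 1677: 31 days (March has 31).
Apr 23, 1677 → May 23, 1677: 30 days (April has 30).
May 23, 1677 → Jun 23, 1677: 31 days (May has 31).
Jun 23, 1677 → Jul 23, 1677: 30 days (June has 30).
Jul 23, 1677 → Aug 11, 1677: 19 days.
Total: 3519 days.

3519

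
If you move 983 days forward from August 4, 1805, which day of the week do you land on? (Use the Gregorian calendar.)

Wednesday

Aug 4, 1805 is a Sunday.
983 mod 7 = 3, so 983 days after a Sunday is Sunday + 3 = Wednesday.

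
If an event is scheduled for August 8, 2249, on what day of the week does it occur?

Doomsday rule: the anchor day for the 2200s is Friday. For year 49: 49÷12 = 4 r 1, and 1÷4 = 0, so 4+1+0 = 5.
Friday + 5 ≡ Wednesday — that's 2249's doomsday.
In August the doomsday date is Aug 8.
Aug 8 is the doomsday itself: Wednesday.

Wednesday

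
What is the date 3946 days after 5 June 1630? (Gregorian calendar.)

March 25, 1641

+365 (one year) → Jun 5, 1631 (3581 left).
+366 (one year; includes Feb 29, 1632) → Jun 5, 1632 (3215 left).
+365 (one year) → Jun 5, 1633 (2850 left).
+365 (one year) → Jun 5, 1634 (2485 left).
+365 (one year) → Jun 5, 1635 (2120 left).
+366 (one year; includes Feb 29, 1636) → Jun 5, 1636 (1754 left).
+365 (one year) → Jun 5, 1637 (1389 left).
+365 (one year) → Jun 5, 1638 (1024 left).
+365 (one year) → Jun 5, 1639 (659 left).
+366 (one year; includes Feb 29, 1640) → Jun 5, 1640 (293 left).
Jun has 30 days: +26 → Jul 1, 1640 (267 left).
Jul has 31 days: +31 → Aug 1, 1640 (236 left).
Aug has 31 days: +31 → Sep 1, 1640 (205 left).
Sep has 30 days: +30 → Oct 1, 1640 (175 left).
Oct has 31 days: +31 → Nov 1, 1640 (144 left).
Nov has 30 days: +30 → Dec 1, 1640 (114 left).
Dec has 31 days: +31 → Jan 1, 1641 (83 left).
Jan has 31 days: +31 → Feb 1, 1641 (52 left).
Feb has 28 days: +28 → Mar 1, 1641 (24 left).
+24 → Mar 25, 1641.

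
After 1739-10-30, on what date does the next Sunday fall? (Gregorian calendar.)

November 1, 1739

Oct 30, 1739 is a Friday.
From Friday to the next Sunday is 2 days.
Oct 30, 1739 + 2 = Nov 1, 1739.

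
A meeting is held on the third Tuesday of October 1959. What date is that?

October 1, 1959 is a Thursday.
The first Tuesday is therefore October 6 (5 days later).
The third Tuesday is 6 + 2×7 = October 20.

October 20, 1959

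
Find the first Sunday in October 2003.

October 5, 2003

October 1, 2003 is a Wednesday.
The first Sunday is therefore October 5 (4 days later).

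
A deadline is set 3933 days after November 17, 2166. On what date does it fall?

+365 (one year) → Nov 17, 2167 (3568 left).
+366 (one year; includes Feb 29, 2168) → Nov 17, 2168 (3202 left).
+365 (one year) → Nov 17, 2169 (2837 left).
+365 (one year) → Nov 17, 2170 (2472 left).
+365 (one year) → Nov 17, 2171 (2107 left).
+366 (one year; includes Feb 29, 2172) → Nov 17, 2172 (1741 left).
+365 (one year) → Nov 17, 2173 (1376 left).
+365 (one year) → Nov 17, 2174 (1011 left).
+365 (one year) → Nov 17, 2175 (646 left).
+366 (one year; includes Feb 29, 2176) → Nov 17, 2176 (280 left).
Nov has 30 days: +14 → Dec 1, 2176 (266 left).
Dec has 31 days: +31 → Jan 1, 2177 (235 left).
Jan has 31 days: +31 → Feb 1, 2177 (204 left).
Feb has 28 days: +28 → Mar 1, 2177 (176 left).
Mar has 31 days: +31 → Apr 1, 2177 (145 left).
Apr has 30 days: +30 → May 1, 2177 (115 left).
May has 31 days: +31 → Jun 1, 2177 (84 left).
Jun has 30 days: +30 → Jul 1, 2177 (54 left).
Jul has 31 days: +31 → Aug 1, 2177 (23 left).
+23 → Aug 24, 2177.

August 24, 2177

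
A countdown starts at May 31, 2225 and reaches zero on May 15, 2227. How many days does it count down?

May 31, 2225 → May 31, 2226: 365 days.
May 31, 2226 → Jun 30, 2226: 30 days (May has 31).
Jun 30, 2226 → Jul 30, 2226: 30 days (June has 30).
Jul 30, 2226 → Aug 30, 2226: 31 days (July has 31).
Aug 30, 2226 → Sep 30, 2226: 31 days (August has 31).
Sep 30, 2226 → Oct 30, 2226: 30 days (September has 30).
Oct 30, 2226 → Nov 30, 2226: 31 days (October has 31).
Nov 30, 2226 → Dec 30, 2226: 30 days (November has 30).
Dec 30, 2226 → Jan 30, 2227: 31 days (December has 31).
Jan 30, 2227 → Feb 28, 2227: 29 days (January has 31).
Feb 28, 2227 → Mar 28, 2227: 28 days (February has 28).
Mar 28, 2227 → Apr 28, 2227: 31 days (March has 31).
Apr 28, 2227 → May 15, 2227: 17 days.
Total: 714 days.

714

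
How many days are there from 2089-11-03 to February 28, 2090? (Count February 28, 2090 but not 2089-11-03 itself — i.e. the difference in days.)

Nov 3, 2089 → Dec 3, 2089: 30 days (November has 30).
Dec 3, 2089 → Jan 3, 2090: 31 days (December has 31).
Jan 3, 2090 → Feb 3, 2090: 31 days (January has 31).
Feb 3, 2090 → Feb 28, 2090: 25 days.
Total: 117 days.

117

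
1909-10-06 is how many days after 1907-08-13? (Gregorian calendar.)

Aug 13, 1907 → Aug 13, 1908: 366 days (Feb 29, 1908 is in that span).
Aug 13, 1908 → Aug 13, 1909: 365 days.
Aug 13, 1909 → Sep 13, 1909: 31 days (August has 31).
Sep 13, 1909 → Oct 6, 1909: 23 days.
Total: 785 days.

785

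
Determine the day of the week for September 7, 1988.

Doomsday rule: the anchor day for the 1900s is Wednesday. For year 88: 88÷12 = 7 r 4, and 4÷4 = 1, so 7+4+1 = 12.
Wednesday + 12 ≡ Monday — that's 1988's doomsday.
In September the doomsday date is Sep 5.
Sep 7 is 2 days after Sep 5; 2 mod 7 = 2, so Monday + 2 = Wednesday.

Wednesday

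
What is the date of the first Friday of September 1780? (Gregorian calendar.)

September 1, 1780 is a Friday.
The first Friday is therefore September 1 (same day).

September 1, 1780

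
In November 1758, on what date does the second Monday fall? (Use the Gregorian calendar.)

November 13, 1758

November 1, 1758 is a Wednesday.
The first Monday is therefore November 6 (5 days later).
The second Monday is 6 + 1×7 = November 13.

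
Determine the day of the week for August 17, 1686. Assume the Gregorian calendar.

Saturday

Doomsday rule: the anchor day for the 1600s is Tuesday. For year 86: 86÷12 = 7 r 2, and 2÷4 = 0, so 7+2+0 = 9.
Tuesday + 9 ≡ Thursday — that's 1686's doomsday.
In August the doomsday date is Aug 8.
Aug 17 is 9 days after Aug 8; 9 mod 7 = 2, so Thursday + 2 = Saturday.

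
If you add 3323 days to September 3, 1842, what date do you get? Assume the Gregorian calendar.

October 9, 1851

+365 (one year) → Sep 3, 1843 (2958 left).
+366 (one year; includes Feb 29, 1844) → Sep 3, 1844 (2592 left).
+365 (one year) → Sep 3, 1845 (2227 left).
+365 (one year) → Sep 3, 1846 (1862 left).
+365 (one year) → Sep 3, 1847 (1497 left).
+366 (one year; includes Feb 29, 1848) → Sep 3, 1848 (1131 left).
+365 (one year) → Sep 3, 1849 (766 left).
+365 (one year) → Sep 3, 1850 (401 left).
+365 (one year) → Sep 3, 1851 (36 left).
Sep has 30 days: +28 → Oct 1, 1851 (8 left).
+8 → Oct 9, 1851.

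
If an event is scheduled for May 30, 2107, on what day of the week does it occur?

Monday

January 1, 2107 is a Saturday.
Jan 1, 2107 → Feb 1, 2107: 31 days (January has 31).
Feb 1, 2107 → Mar 1, 2107: 28 days (February has 28).
Mar 1, 2107 → Apr 1, 2107: 31 days (March has 31).
Apr 1, 2107 → May 1, 2107: 30 days (April has 30).
May 1, 2107 → May 30, 2107: 29 days.
Total: 149 days.
149 mod 7 = 2, so Saturday + 2 = Monday.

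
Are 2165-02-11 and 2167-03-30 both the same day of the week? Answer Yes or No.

Yes

From Feb 11, 2165 to Mar 30, 2167 is 777 days.
777 mod 7 = 0, so they are the same weekday.
(Feb 11, 2165 is a Monday; Mar 30, 2167 is a Monday.)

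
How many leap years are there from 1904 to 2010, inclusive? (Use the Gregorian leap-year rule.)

27

Multiples of 4 in [1904,2010]: 27.
Of those, multiples of 100: 1 (not leap unless ÷400).
Multiples of 400: 1.
Leap years = 27 − 1 + 1 = 27.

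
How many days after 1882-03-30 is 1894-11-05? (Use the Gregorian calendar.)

Mar 30, 1882 → Mar 30, 1883: 365 days.
Mar 30, 1883 → Mar 30, 1884: 366 days (Feb 29, 1884 is in that span).
Mar 30, 1884 → Mar 30, 1885: 365 days.
Mar 30, 1885 → Mar 30, 1886: 365 days.
Mar 30, 1886 → Mar 30, 1887: 365 days.
Mar 30, 1887 → Mar 30, 1888: 366 days (Feb 29, 1888 is in that span).
Mar 30, 1888 → Mar 30, 1889: 365 days.
Mar 30, 1889 → Mar 30, 1890: 365 days.
Mar 30, 1890 → Mar 30, 1891: 365 days.
Mar 30, 1891 → Mar 30, 1892: 366 days (Feb 29, 1892 is in that span).
Mar 30, 1892 → Mar 30, 1893: 365 days.
Mar 30, 1893 → Mar 30, 1894: 365 days.
Mar 30, 1894 → Apr 30, 1894: 31 days (March has 31).
Apr 30, 1894 → May 30, 1894: 30 days (April has 30).
May 30, 1894 → Jun 30, 1894: 31 days (May has 31).
Jun 30, 1894 → Jul 30, 1894: 30 days (June has 30).
Jul 30, 1894 → Aug 30, 1894: 31 days (July has 31).
Aug 30, 1894 → Sep 30, 1894: 31 days (August has 31).
Sep 30, 1894 → Oct 30, 1894: 30 days (September has 30).
Oct 30, 1894 → Nov 5, 1894: 6 days.
Total: 4603 days.

4603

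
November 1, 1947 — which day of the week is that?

Doomsday rule: the anchor day for the 1900s is Wednesday. For year 47: 47÷12 = 3 r 11, and 11÷4 = 2, so 3+11+2 = 16.
Wednesday + 16 ≡ Friday — that's 1947's doomsday.
In November the doomsday date is Nov 7.
Nov 1 is 6 days before Nov 7; 6 mod 7 = 6, so Friday − 6 = Saturday.

Saturday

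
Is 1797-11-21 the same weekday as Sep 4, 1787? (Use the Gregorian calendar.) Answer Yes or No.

Yes

From Sep 4, 1787 to Nov 21, 1797 is 3731 days.
3731 mod 7 = 0, so they are the same weekday.
(Sep 4, 1787 is a Tuesday; Nov 21, 1797 is a Tuesday.)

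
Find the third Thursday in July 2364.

July 1, 2364 is a Wednesday.
The first Thursday is therefore July 2 (1 days later).
The third Thursday is 2 + 2×7 = July 16.

July 16, 2364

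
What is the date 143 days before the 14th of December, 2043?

July 24, 2043

−14 → Nov 30, 2043 (end of Nov, 30 days; 129 left).
−30 → Oct 31, 2043 (end of Oct, 31 days; 99 left).
−31 → Sep 30, 2043 (end of Sep, 30 days; 68 left).
−30 → Aug 31, 2043 (end of Aug, 31 days; 38 left).
−31 → Jul 31, 2043 (end of Jul, 31 days; 7 left).
−7 → Jul 24, 2043.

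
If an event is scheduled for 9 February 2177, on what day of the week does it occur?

Doomsday rule: the anchor day for the 2100s is Sunday. For year 77: 77÷12 = 6 r 5, and 5÷4 = 1, so 6+5+1 = 12.
Sunday + 12 ≡ Friday — that's 2177's doomsday.
In February the doomsday date is Feb 28 (2177 is not a leap year).
Feb 9 is 19 days before Feb 28; 19 mod 7 = 5, so Friday − 5 = Sunday.

Sunday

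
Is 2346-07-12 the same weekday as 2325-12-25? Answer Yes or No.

Yes

From Dec 25, 2325 to Jul 12, 2346 is 7504 days.
7504 mod 7 = 0, so they are the same weekday.
(Dec 25, 2325 is a Friday; Jul 12, 2346 is a Friday.)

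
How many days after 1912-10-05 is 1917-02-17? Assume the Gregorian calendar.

1596

Oct 5, 1912 → Oct 5, 1913: 365 days.
Oct 5, 1913 → Oct 5, 1914: 365 days.
Oct 5, 1914 → Oct 5, 1915: 365 days.
Oct 5, 1915 → Oct 5, 1916: 366 days (Feb 29, 1916 is in that span).
Oct 5, 1916 → Nov 5, 1916: 31 days (October has 31).
Nov 5, 1916 → Dec 5, 1916: 30 days (November has 30).
Dec 5, 1916 → Jan 5, 1917: 31 days (December has 31).
Jan 5, 1917 → Feb 5, 1917: 31 days (January has 31).
Feb 5, 1917 → Feb 17, 1917: 12 days.
Total: 1596 days.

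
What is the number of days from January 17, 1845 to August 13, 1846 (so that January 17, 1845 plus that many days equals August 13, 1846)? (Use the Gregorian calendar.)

573

Jan 17, 1845 → Jan 17, 1846: 365 days.
Jan 17, 1846 → Feb 17, 1846: 31 days (January has 31).
Feb 17, 1846 → Mar 17, 1846: 28 days (February has 28).
Mar 17, 1846 → Apr 17, 1846: 31 days (March has 31).
Apr 17, 1846 → May 17, 1846: 30 days (April has 30).
May 17, 1846 → Jun 17, 1846: 31 days (May has 31).
Jun 17, 1846 → Jul 17, 1846: 30 days (June has 30).
Jul 17, 1846 → Aug 13, 1846: 27 days.
Total: 573 days.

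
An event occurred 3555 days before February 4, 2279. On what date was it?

−365 (one year) → Feb 4, 2278 (3190 left).
−365 (one year) → Feb 4, 2277 (2825 left).
−366 (one year; includes Feb 29, 2276) → Feb 4, 2276 (2459 left).
−365 (one year) → Feb 4, 2275 (2094 left).
−365 (one year) → Feb 4, 2274 (1729 left).
−365 (one year) → Feb 4, 2273 (1364 left).
−366 (one year; includes Feb 29, 2272) → Feb 4, 2272 (998 left).
−365 (one year) → Feb 4, 2271 (633 left).
−365 (one year) → Feb 4, 2270 (268 left).
−4 → Jan 31, 2270 (end of Jan, 31 days; 264 left).
−31 → Dec 31, 2269 (end of Dec, 31 days; 233 left).
−31 → Nov 30, 2269 (end of Nov, 30 days; 202 left).
−30 → Oct 31, 2269 (end of Oct, 31 days; 172 left).
−31 → Sep 30, 2269 (end of Sep, 30 days; 141 left).
−30 → Aug 31, 2269 (end of Aug, 31 days; 111 left).
−31 → Jul 31, 2269 (end of Jul, 31 days; 80 left).
−31 → Jun 30, 2269 (end of Jun, 30 days; 49 left).
−30 → May 31, 2269 (end of May, 31 days; 19 left).
−19 → May 12, 2269.

May 12, 2269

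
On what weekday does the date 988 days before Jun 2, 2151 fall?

First find the weekday of Jun 2, 2151. Doomsday rule: the anchor day for the 2100s is Sunday. For year 51: 51÷12 = 4 r 3, and 3÷4 = 0, so 4+3+0 = 7.
Sunday + 7 ≡ Sunday — that's 2151's doomsday.
In June the doomsday date is Jun 6.
Jun 2 is 4 days before Jun 6; 4 mod 7 = 4, so Sunday − 4 = Wednesday.
988 mod 7 = 1, so 988 days before a Wednesday is Wednesday − 1 = Tuesday.

Tuesday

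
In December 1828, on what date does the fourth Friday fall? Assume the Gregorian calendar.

December 1, 1828 is a Monday.
The first Friday is therefore December 5 (4 days later).
The fourth Friday is 5 + 3×7 = December 26.

December 26, 1828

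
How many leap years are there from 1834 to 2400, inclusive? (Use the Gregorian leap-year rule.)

Multiples of 4 in [1834,2400]: 142.
Of those, multiples of 100: 6 (not leap unless ÷400).
Multiples of 400: 2.
Leap years = 142 − 6 + 2 = 138.

138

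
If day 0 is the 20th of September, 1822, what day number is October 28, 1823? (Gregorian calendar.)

403

Sep 20, 1822 → Sep 20, 1823: 365 days.
Sep 20, 1823 → Oct 20, 1823: 30 days (September has 30).
Oct 20, 1823 → Oct 28, 1823: 8 days.
Total: 403 days.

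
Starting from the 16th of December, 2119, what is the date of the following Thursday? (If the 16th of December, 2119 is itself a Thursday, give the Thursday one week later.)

Dec 16, 2119 is a Saturday.
From Saturday to the next Thursday is 5 days.
Dec 16, 2119 + 5 = Dec 21, 2119.

December 21, 2119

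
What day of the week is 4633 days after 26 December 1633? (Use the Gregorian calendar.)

Sunday

Dec 26, 1633 is a Monday.
4633 mod 7 = 6, so 4633 days after a Monday is Monday + 6 = Sunday.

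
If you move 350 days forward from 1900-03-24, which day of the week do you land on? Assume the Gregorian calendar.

Saturday

First find the weekday of Mar 24, 1900. Doomsday rule: the anchor day for the 1900s is Wednesday. For year 00: 0÷12 = 0 r 0, and 0÷4 = 0, so 0+0+0 = 0.
Wednesday + 0 ≡ Wednesday — that's 1900's doomsday.
In March the doomsday date is Mar 14.
Mar 24 is 10 days after Mar 14; 10 mod 7 = 3, so Wednesday + 3 = Saturday.
350 mod 7 = 0, so 350 days after a Saturday is Saturday + 0 = Saturday.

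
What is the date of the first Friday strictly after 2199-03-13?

Mar 13, 2199 is a Wednesday.
From Wednesday to the next Friday is 2 days.
Mar 13, 2199 + 2 = Mar 15, 2199.

March 15, 2199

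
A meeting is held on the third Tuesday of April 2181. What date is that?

April 17, 2181

April 1, 2181 is a Sunday.
The first Tuesday is therefore April 3 (2 days later).
The third Tuesday is 3 + 2×7 = April 17.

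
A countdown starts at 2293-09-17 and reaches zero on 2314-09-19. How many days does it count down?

Sep 17, 2293 → Sep 17, 2294: 365 days.
Sep 17, 2294 → Sep 17, 2295: 365 days.
Sep 17, 2295 → Sep 17, 2296: 366 days (Feb 29, 2296 is in that span).
Sep 17, 2296 → Sep 17, 2297: 365 days.
Sep 17, 2297 → Sep 17, 2298: 365 days.
Sep 17, 2298 → Sep 17, 2299: 365 days.
Sep 17, 2299 → Sep 17, 2300: 365 days.
Sep 17, 2300 → Sep 17, 2301: 365 days.
Sep 17, 2301 → Sep 17, 2302: 365 days.
Sep 17, 2302 → Sep 17, 2303: 365 days.
Sep 17, 2303 → Sep 17, 2304: 366 days (Feb 29, 2304 is in that span).
Sep 17, 2304 → Sep 17, 2305: 365 days.
Sep 17, 2305 → Sep 17, 2306: 365 days.
Sep 17, 2306 → Sep 17, 2307: 365 days.
Sep 17, 2307 → Sep 17, 2308: 366 days (Feb 29, 2308 is in that span).
Sep 17, 2308 → Sep 17, 2309: 365 days.
Sep 17, 2309 → Sep 17, 2310: 365 days.
Sep 17, 2310 → Sep 17, 2311: 365 days.
Sep 17, 2311 → Sep 17, 2312: 366 days (Feb 29, 2312 is in that span).
Sep 17, 2312 → Sep 17, 2313: 365 days.
Sep 17, 2313 → Oct 17, 2313: 30 days (September has 30).
Oct 17, 2313 → Nov 17, 2313: 31 days (October has 31).
Nov 17, 2313 → Dec 17, 2313: 30 days (November has 30).
Dec 17, 2313 → Jan 17, 2314: 31 days (December has 31).
Jan 17, 2314 → Feb 17, 2314: 31 days (January has 31).
Feb 17, 2314 → Mar 17, 2314: 28 days (February has 28).
Mar 17, 2314 → Apr 17, 2314: 31 days (March has 31).
Apr 17, 2314 → May 17, 2314: 30 days (April has 30).
May 17, 2314 → Jun 17, 2314: 31 days (May has 31).
Jun 17, 2314 → Jul 17, 2314: 30 days (June has 30).
Jul 17, 2314 → Aug 17, 2314: 31 days (July has 31).
Aug 17, 2314 → Sep 17, 2314: 31 days (August has 31).
Sep 17, 2314 → Sep 19, 2314: 2 days.
Total: 7671 days.

7671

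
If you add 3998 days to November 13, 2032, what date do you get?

October 25, 2043

+365 (one year) → Nov 13, 2033 (3633 left).
+365 (one year) → Nov 13, 2034 (3268 left).
+365 (one year) → Nov 13, 2035 (2903 left).
+366 (one year; includes Feb 29, 2036) → Nov 13, 2036 (2537 left).
+365 (one year) → Nov 13, 2037 (2172 left).
+365 (one year) → Nov 13, 2038 (1807 left).
+365 (one year) → Nov 13, 2039 (1442 left).
+366 (one year; includes Feb 29, 2040) → Nov 13, 2040 (1076 left).
+365 (one year) → Nov 13, 2041 (711 left).
+365 (one year) → Nov 13, 2042 (346 left).
Nov has 30 days: +18 → Dec 1, 2042 (328 left).
Dec has 31 days: +31 → Jan 1, 2043 (297 left).
Jan has 31 days: +31 → Feb 1, 2043 (266 left).
Feb has 28 days: +28 → Mar 1, 2043 (238 left).
Mar has 31 days: +31 → Apr 1, 2043 (207 left).
Apr has 30 days: +30 → May 1, 2043 (177 left).
May has 31 days: +31 → Jun 1, 2043 (146 left).
Jun has 30 days: +30 → Jul 1, 2043 (116 left).
Jul has 31 days: +31 → Aug 1, 2043 (85 left).
Aug has 31 days: +31 → Sep 1, 2043 (54 left).
Sep has 30 days: +30 → Oct 1, 2043 (24 left).
+24 → Oct 25, 2043.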